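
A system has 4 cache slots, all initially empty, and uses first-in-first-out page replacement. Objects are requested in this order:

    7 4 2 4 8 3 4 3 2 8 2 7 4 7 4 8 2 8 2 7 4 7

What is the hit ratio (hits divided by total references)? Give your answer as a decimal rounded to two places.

0.59

7 → miss, frames (7)
4 → miss, frames (7 4)
2 → miss, frames (7 4 2)
4 → hit
8 → miss, frames (7 4 2 8)
3 → miss, evict 7, frames (4 2 8 3)
4 → hit
3 → hit
2 → hit
8 → hit
2 → hit
7 → miss, evict 4, frames (2 8 3 7)
4 → miss, evict 2, frames (8 3 7 4)
7 → hit
4 → hit
8 → hit
2 → miss, evict 8, frames (3 7 4 2)
8 → miss, evict 3, frames (7 4 2 8)
2 → hit
7 → hit
4 → hit
7 → hit
Hits: 13 of 22 references → 13/22 = 0.5909.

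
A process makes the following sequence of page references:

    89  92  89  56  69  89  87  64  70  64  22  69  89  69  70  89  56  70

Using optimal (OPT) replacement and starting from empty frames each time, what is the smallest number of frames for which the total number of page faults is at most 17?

f=1: 18 faults
f=2: 12 faults
f=3: 10 faults
f=4: 9 faults
f=5: 8 faults
f=6: 8 faults
f=7: 8 faults
f=8: 8 faults
Smallest f with faults ≤ 17 is 2.

2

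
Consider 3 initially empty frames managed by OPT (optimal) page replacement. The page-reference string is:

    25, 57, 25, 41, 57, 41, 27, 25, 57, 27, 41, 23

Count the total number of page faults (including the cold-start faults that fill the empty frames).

6

25: fault, frames (25)
57: fault, frames (25 57)
25: hit
41: fault, frames (25 57 41)
57: hit
41: hit
27: fault, evict 41, frames (25 57 27)
25: hit
57: hit
27: hit
41: fault, evict 27, frames (25 57 41)
23: fault, evict 41, frames (25 57 23)
Page faults: 6.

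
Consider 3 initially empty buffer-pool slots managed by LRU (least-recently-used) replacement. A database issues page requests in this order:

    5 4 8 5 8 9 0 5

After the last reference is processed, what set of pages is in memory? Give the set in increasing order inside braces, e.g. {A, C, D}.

{0, 5, 9}

5 → fault, frames (5)
4 → fault, frames (5 4)
8 → fault, frames (5 4 8)
5 → hit
8 → hit
9 → fault, evict 4, frames (5 8 9)
0 → fault, evict 5, frames (8 9 0)
5 → fault, evict 8, frames (9 0 5)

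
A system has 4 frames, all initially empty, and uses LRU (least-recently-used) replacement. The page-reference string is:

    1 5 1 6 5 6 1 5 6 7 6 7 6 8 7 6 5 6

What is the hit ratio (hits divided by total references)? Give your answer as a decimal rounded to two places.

1: miss, frames (1)
5: miss, frames (1 5)
1: hit
6: miss, frames (5 1 6)
5: hit
6: hit
1: hit
5: hit
6: hit
7: miss, frames (1 5 6 7)
6: hit
7: hit
6: hit
8: miss, evict 1, frames (5 7 6 8)
7: hit
6: hit
5: hit
6: hit
Hits: 13 of 18 references → 13/18 = 0.7222.

0.72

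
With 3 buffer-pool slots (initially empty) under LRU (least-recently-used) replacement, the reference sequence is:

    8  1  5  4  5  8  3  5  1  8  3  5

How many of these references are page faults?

10

8: fault, frames (8)
1: fault, frames (8 1)
5: fault, frames (8 1 5)
4: fault, evict 8, frames (1 5 4)
5: hit
8: fault, evict 1, frames (4 5 8)
3: fault, evict 4, frames (5 8 3)
5: hit
1: fault, evict 8, frames (3 5 1)
8: fault, evict 3, frames (5 1 8)
3: fault, evict 5, frames (1 8 3)
5: fault, evict 1, frames (8 3 5)
Page faults: 10.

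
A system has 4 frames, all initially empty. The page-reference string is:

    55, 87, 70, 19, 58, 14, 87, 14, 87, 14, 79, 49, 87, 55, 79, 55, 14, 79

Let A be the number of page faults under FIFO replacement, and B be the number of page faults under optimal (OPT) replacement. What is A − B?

2

Under FIFO: F F F F F F F . . . F F . F . . F . → 11 faults.
Under OPT: F F F F F F . . . . F F . . . . F . → 9 faults.
A − B = 11 − 9 = 2.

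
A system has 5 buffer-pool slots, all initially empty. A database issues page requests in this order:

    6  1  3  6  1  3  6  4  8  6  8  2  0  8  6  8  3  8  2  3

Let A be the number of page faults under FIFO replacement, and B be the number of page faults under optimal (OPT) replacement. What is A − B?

2

Under FIFO: F F F . . . . F F . . F F . F . F . . . → 9 faults.
Under OPT: F F F . . . . F F . . F F . . . . . . . → 7 faults.
A − B = 9 − 7 = 2.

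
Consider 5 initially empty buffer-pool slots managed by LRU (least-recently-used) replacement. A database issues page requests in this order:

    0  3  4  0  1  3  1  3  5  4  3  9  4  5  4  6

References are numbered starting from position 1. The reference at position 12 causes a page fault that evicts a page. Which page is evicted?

0

pos 1: 0 → miss, frames (0)
pos 2: 3 → miss, frames (0 3)
pos 3: 4 → miss, frames (0 3 4)
pos 4: 0 → hit
pos 5: 1 → miss, frames (3 4 0 1)
pos 6: 3 → hit
pos 7: 1 → hit
pos 8: 3 → hit
pos 9: 5 → miss, frames (4 0 1 3 5)
pos 10: 4 → hit
pos 11: 3 → hit
pos 12: 9 → miss, evict 0, frames (1 5 4 3 9)
At position 12, page 0 is evicted.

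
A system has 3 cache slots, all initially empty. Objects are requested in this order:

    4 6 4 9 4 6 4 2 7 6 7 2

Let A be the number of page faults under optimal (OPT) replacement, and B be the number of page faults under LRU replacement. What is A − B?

Under OPT: F F . F . . . F F . . . → 5 faults.
Under LRU: F F . F . . . F F F . . → 6 faults.
A − B = 5 − 6 = -1.

-1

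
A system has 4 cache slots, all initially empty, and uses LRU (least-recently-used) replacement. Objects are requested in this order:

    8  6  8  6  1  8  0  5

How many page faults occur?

8 → fault, frames [8]
6 → fault, frames [8, 6]
8 → hit
6 → hit
1 → fault, frames [8, 6, 1]
8 → hit
0 → fault, frames [6, 1, 8, 0]
5 → fault, evict 6, frames [1, 8, 0, 5]
Page faults: 5.

5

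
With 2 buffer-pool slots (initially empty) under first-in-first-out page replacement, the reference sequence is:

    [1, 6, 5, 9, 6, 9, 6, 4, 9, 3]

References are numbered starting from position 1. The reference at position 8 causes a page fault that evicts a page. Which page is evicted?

9

pos 1: 1 → fault, frames (1)
pos 2: 6 → fault, frames (1 6)
pos 3: 5 → fault, evict 1, frames (6 5)
pos 4: 9 → fault, evict 6, frames (5 9)
pos 5: 6 → fault, evict 5, frames (9 6)
pos 6: 9 → hit
pos 7: 6 → hit
pos 8: 4 → fault, evict 9, frames (6 4)
At position 8, page 9 is evicted.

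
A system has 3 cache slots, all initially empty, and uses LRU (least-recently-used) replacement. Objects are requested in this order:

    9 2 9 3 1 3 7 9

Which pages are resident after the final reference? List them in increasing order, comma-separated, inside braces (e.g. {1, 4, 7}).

9 -> fault, frames [9]
2 -> fault, frames [9, 2]
9 -> hit
3 -> fault, frames [2, 9, 3]
1 -> fault, evict 2, frames [9, 3, 1]
3 -> hit
7 -> fault, evict 9, frames [1, 3, 7]
9 -> fault, evict 1, frames [3, 7, 9]

{3, 7, 9}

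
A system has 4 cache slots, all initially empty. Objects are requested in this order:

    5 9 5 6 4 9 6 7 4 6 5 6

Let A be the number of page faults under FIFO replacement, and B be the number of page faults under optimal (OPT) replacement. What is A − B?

Under FIFO: F F . F F . . F . . F . → 6 faults.
Under OPT: F F . F F . . F . . . . → 5 faults.
A − B = 6 − 5 = 1.

1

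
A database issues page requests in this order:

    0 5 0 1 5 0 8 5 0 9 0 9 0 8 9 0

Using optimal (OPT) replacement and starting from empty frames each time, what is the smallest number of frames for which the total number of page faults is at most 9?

2

f=1: 16 faults
f=2: 9 faults
f=3: 5 faults
f=4: 5 faults
f=5: 5 faults
Smallest f with faults ≤ 9 is 2.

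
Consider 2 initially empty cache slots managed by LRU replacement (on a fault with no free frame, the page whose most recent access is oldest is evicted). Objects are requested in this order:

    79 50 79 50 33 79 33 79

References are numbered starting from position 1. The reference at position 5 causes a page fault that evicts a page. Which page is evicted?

pos 1: 79: fault, frames (79)
pos 2: 50: fault, frames (79 50)
pos 3: 79: hit
pos 4: 50: hit
pos 5: 33: fault, evict 79, frames (50 33)
At position 5, page 79 is evicted.

79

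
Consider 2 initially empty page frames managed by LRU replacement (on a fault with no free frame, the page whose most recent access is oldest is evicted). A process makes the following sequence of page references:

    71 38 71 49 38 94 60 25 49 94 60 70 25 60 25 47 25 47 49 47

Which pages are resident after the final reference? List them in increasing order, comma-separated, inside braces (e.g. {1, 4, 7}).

{47, 49}

71: miss, frames {71}
38: miss, frames {71,38}
71: hit
49: miss, evict 38, frames {71,49}
38: miss, evict 71, frames {49,38}
94: miss, evict 49, frames {38,94}
60: miss, evict 38, frames {94,60}
25: miss, evict 94, frames {60,25}
49: miss, evict 60, frames {25,49}
94: miss, evict 25, frames {49,94}
60: miss, evict 49, frames {94,60}
70: miss, evict 94, frames {60,70}
25: miss, evict 60, frames {70,25}
60: miss, evict 70, frames {25,60}
25: hit
47: miss, evict 60, frames {25,47}
25: hit
47: hit
49: miss, evict 25, frames {47,49}
47: hit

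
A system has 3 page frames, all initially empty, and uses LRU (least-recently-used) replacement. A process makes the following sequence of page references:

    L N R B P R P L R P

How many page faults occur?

L: miss, frames [L]
N: miss, frames [L, N]
R: miss, frames [L, N, R]
B: miss, evict L, frames [N, R, B]
P: miss, evict N, frames [R, B, P]
R: hit
P: hit
L: miss, evict B, frames [R, P, L]
R: hit
P: hit
Page faults: 6.

6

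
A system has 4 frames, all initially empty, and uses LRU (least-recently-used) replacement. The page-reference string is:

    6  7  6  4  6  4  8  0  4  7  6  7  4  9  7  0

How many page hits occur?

7

6 -> fault, frames [6]
7 -> fault, frames [6, 7]
6 -> hit
4 -> fault, frames [7, 6, 4]
6 -> hit
4 -> hit
8 -> fault, frames [7, 6, 4, 8]
0 -> fault, evict 7, frames [6, 4, 8, 0]
4 -> hit
7 -> fault, evict 6, frames [8, 0, 4, 7]
6 -> fault, evict 8, frames [0, 4, 7, 6]
7 -> hit
4 -> hit
9 -> fault, evict 0, frames [6, 7, 4, 9]
7 -> hit
0 -> fault, evict 6, frames [4, 9, 7, 0]
Hits: 7.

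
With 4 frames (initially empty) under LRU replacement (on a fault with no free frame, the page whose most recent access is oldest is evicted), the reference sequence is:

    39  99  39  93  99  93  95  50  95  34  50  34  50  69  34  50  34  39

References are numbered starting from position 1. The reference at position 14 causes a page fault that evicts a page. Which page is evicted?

93

pos 1: 39 -> fault, frames {39}
pos 2: 99 -> fault, frames {39,99}
pos 3: 39 -> hit
pos 4: 93 -> fault, frames {99,39,93}
pos 5: 99 -> hit
pos 6: 93 -> hit
pos 7: 95 -> fault, frames {39,99,93,95}
pos 8: 50 -> fault, evict 39, frames {99,93,95,50}
pos 9: 95 -> hit
pos 10: 34 -> fault, evict 99, frames {93,50,95,34}
pos 11: 50 -> hit
pos 12: 34 -> hit
pos 13: 50 -> hit
pos 14: 69 -> fault, evict 93, frames {95,34,50,69}
At position 14, page 93 is evicted.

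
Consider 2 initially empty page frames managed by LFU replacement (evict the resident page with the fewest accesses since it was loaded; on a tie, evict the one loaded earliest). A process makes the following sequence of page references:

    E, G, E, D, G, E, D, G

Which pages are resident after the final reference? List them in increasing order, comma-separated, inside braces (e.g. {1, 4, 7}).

E -> miss, frames {E}
G -> miss, frames {E,G}
E -> hit
D -> miss, evict G, frames {E,D}
G -> miss, evict D, frames {E,G}
E -> hit
D -> miss, evict G, frames {E,D}
G -> miss, evict D, frames {E,G}

{E, G}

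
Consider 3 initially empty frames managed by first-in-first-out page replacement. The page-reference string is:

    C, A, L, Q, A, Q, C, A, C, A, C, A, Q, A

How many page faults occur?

C -> miss, frames (C)
A -> miss, frames (C A)
L -> miss, frames (C A L)
Q -> miss, evict C, frames (A L Q)
A -> hit
Q -> hit
C -> miss, evict A, frames (L Q C)
A -> miss, evict L, frames (Q C A)
C -> hit
A -> hit
C -> hit
A -> hit
Q -> hit
A -> hit
Page faults: 6.

6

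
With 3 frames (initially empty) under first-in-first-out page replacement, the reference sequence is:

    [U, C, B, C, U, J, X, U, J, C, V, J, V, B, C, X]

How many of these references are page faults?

U -> fault, frames [U]
C -> fault, frames [U, C]
B -> fault, frames [U, C, B]
C -> hit
U -> hit
J -> fault, evict U, frames [C, B, J]
X -> fault, evict C, frames [B, J, X]
U -> fault, evict B, frames [J, X, U]
J -> hit
C -> fault, evict J, frames [X, U, C]
V -> fault, evict X, frames [U, C, V]
J -> fault, evict U, frames [C, V, J]
V -> hit
B -> fault, evict C, frames [V, J, B]
C -> fault, evict V, frames [J, B, C]
X -> fault, evict J, frames [B, C, X]
Page faults: 12.

12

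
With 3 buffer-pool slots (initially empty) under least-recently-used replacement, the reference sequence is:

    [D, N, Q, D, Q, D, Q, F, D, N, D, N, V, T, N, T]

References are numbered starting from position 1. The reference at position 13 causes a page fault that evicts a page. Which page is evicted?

pos 1: D: fault, frames {D}
pos 2: N: fault, frames {D,N}
pos 3: Q: fault, frames {D,N,Q}
pos 4: D: hit
pos 5: Q: hit
pos 6: D: hit
pos 7: Q: hit
pos 8: F: fault, evict N, frames {D,Q,F}
pos 9: D: hit
pos 10: N: fault, evict Q, frames {F,D,N}
pos 11: D: hit
pos 12: N: hit
pos 13: V: fault, evict F, frames {D,N,V}
At position 13, page F is evicted.

F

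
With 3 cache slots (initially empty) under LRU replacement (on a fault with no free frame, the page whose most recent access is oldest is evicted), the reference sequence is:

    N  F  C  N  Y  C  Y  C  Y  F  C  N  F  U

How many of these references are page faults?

7

N -> fault, frames [N]
F -> fault, frames [N, F]
C -> fault, frames [N, F, C]
N -> hit
Y -> fault, evict F, frames [C, N, Y]
C -> hit
Y -> hit
C -> hit
Y -> hit
F -> fault, evict N, frames [C, Y, F]
C -> hit
N -> fault, evict Y, frames [F, C, N]
F -> hit
U -> fault, evict C, frames [N, F, U]
Page faults: 7.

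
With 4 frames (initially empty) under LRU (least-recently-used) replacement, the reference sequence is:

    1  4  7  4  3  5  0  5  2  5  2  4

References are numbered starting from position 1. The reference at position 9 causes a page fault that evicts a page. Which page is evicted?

pos 1: 1 → fault, frames {1}
pos 2: 4 → fault, frames {1,4}
pos 3: 7 → fault, frames {1,4,7}
pos 4: 4 → hit
pos 5: 3 → fault, frames {1,7,4,3}
pos 6: 5 → fault, evict 1, frames {7,4,3,5}
pos 7: 0 → fault, evict 7, frames {4,3,5,0}
pos 8: 5 → hit
pos 9: 2 → fault, evict 4, frames {3,0,5,2}
At position 9, page 4 is evicted.

4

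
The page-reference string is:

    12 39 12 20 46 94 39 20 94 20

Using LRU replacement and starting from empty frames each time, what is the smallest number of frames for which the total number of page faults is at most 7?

f=1: 10 faults
f=2: 8 faults
f=3: 7 faults
f=4: 6 faults
f=5: 5 faults
Smallest f with faults ≤ 7 is 3.

3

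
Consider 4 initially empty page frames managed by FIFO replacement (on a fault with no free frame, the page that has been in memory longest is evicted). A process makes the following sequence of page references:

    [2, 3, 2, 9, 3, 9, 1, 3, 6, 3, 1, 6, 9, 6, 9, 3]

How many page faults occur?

2: fault, frames (2)
3: fault, frames (2 3)
2: hit
9: fault, frames (2 3 9)
3: hit
9: hit
1: fault, frames (2 3 9 1)
3: hit
6: fault, evict 2, frames (3 9 1 6)
3: hit
1: hit
6: hit
9: hit
6: hit
9: hit
3: hit
Page faults: 5.

5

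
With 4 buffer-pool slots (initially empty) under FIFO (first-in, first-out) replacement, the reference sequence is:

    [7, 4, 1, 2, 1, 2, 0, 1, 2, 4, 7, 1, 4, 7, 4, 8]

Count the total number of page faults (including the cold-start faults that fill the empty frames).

7: miss, frames [7]
4: miss, frames [7, 4]
1: miss, frames [7, 4, 1]
2: miss, frames [7, 4, 1, 2]
1: hit
2: hit
0: miss, evict 7, frames [4, 1, 2, 0]
1: hit
2: hit
4: hit
7: miss, evict 4, frames [1, 2, 0, 7]
1: hit
4: miss, evict 1, frames [2, 0, 7, 4]
7: hit
4: hit
8: miss, evict 2, frames [0, 7, 4, 8]
Page faults: 8.

8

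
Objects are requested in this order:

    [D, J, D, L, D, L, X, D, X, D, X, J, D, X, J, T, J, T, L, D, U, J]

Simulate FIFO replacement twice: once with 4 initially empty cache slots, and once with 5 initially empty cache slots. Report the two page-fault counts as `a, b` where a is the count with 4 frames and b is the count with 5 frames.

4 frames: F F . F . . F . . . . . . . . F . . . F F F → 8 faults.
5 frames: F F . F . . F . . . . . . . . F . . . . F . → 6 faults.
6 < 8: adding a frame reduced faults, as is typical.

8, 6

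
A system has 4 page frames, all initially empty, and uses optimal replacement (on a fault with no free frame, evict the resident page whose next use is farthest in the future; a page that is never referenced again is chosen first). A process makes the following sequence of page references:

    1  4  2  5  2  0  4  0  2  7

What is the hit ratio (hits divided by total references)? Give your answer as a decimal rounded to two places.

1 → fault, frames (1)
4 → fault, frames (1 4)
2 → fault, frames (1 4 2)
5 → fault, frames (1 4 2 5)
2 → hit
0 → fault, evict 5, frames (1 4 2 0)
4 → hit
0 → hit
2 → hit
7 → fault, evict 0, frames (1 4 2 7)
Hits: 4 of 10 references → 4/10 = 0.4000.

0.40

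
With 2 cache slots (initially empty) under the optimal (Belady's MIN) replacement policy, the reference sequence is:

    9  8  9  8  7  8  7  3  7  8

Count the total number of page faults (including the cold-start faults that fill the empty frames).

5

9 → fault, frames {9}
8 → fault, frames {9,8}
9 → hit
8 → hit
7 → fault, evict 9, frames {8,7}
8 → hit
7 → hit
3 → fault, evict 8, frames {7,3}
7 → hit
8 → fault, evict 3, frames {7,8}
Page faults: 5.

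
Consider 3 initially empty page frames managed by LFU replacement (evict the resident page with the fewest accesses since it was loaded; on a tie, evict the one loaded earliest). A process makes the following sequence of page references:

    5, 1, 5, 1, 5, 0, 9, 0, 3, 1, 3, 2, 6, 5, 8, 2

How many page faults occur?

5: miss, frames [5]
1: miss, frames [5, 1]
5: hit
1: hit
5: hit
0: miss, frames [5, 1, 0]
9: miss, evict 0, frames [5, 1, 9]
0: miss, evict 9, frames [5, 1, 0]
3: miss, evict 0, frames [5, 1, 3]
1: hit
3: hit
2: miss, evict 3, frames [5, 1, 2]
6: miss, evict 2, frames [5, 1, 6]
5: hit
8: miss, evict 6, frames [5, 1, 8]
2: miss, evict 8, frames [5, 1, 2]
Page faults: 10.

10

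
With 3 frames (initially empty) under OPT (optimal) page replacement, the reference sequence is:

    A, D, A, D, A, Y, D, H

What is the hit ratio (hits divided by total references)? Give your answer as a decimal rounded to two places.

A: miss, frames (A)
D: miss, frames (A D)
A: hit
D: hit
A: hit
Y: miss, frames (A D Y)
D: hit
H: miss, evict Y, frames (A D H)
Hits: 4 of 8 references → 4/8 = 0.5000.

0.50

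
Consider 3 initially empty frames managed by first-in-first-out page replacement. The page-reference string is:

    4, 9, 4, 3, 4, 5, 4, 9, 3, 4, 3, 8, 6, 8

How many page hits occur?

5

4 → fault, frames (4)
9 → fault, frames (4 9)
4 → hit
3 → fault, frames (4 9 3)
4 → hit
5 → fault, evict 4, frames (9 3 5)
4 → fault, evict 9, frames (3 5 4)
9 → fault, evict 3, frames (5 4 9)
3 → fault, evict 5, frames (4 9 3)
4 → hit
3 → hit
8 → fault, evict 4, frames (9 3 8)
6 → fault, evict 9, frames (3 8 6)
8 → hit
Hits: 5.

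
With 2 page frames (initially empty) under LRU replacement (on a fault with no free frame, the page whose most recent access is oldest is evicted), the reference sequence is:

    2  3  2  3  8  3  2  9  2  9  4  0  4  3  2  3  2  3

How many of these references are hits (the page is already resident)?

2 → fault, frames {2}
3 → fault, frames {2,3}
2 → hit
3 → hit
8 → fault, evict 2, frames {3,8}
3 → hit
2 → fault, evict 8, frames {3,2}
9 → fault, evict 3, frames {2,9}
2 → hit
9 → hit
4 → fault, evict 2, frames {9,4}
0 → fault, evict 9, frames {4,0}
4 → hit
3 → fault, evict 0, frames {4,3}
2 → fault, evict 4, frames {3,2}
3 → hit
2 → hit
3 → hit
Hits: 9.

9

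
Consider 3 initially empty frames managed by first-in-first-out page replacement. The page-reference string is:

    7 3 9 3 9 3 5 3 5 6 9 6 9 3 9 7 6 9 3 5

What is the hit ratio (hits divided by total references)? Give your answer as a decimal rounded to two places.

7: fault, frames {7}
3: fault, frames {7,3}
9: fault, frames {7,3,9}
3: hit
9: hit
3: hit
5: fault, evict 7, frames {3,9,5}
3: hit
5: hit
6: fault, evict 3, frames {9,5,6}
9: hit
6: hit
9: hit
3: fault, evict 9, frames {5,6,3}
9: fault, evict 5, frames {6,3,9}
7: fault, evict 6, frames {3,9,7}
6: fault, evict 3, frames {9,7,6}
9: hit
3: fault, evict 9, frames {7,6,3}
5: fault, evict 7, frames {6,3,5}
Hits: 9 of 20 references → 9/20 = 0.4500.

0.45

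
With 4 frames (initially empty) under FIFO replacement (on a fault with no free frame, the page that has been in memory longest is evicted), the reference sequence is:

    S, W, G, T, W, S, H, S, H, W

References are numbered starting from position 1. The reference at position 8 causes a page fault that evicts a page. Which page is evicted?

W

pos 1: S: fault, frames [S]
pos 2: W: fault, frames [S, W]
pos 3: G: fault, frames [S, W, G]
pos 4: T: fault, frames [S, W, G, T]
pos 5: W: hit
pos 6: S: hit
pos 7: H: fault, evict S, frames [W, G, T, H]
pos 8: S: fault, evict W, frames [G, T, H, S]
At position 8, page W is evicted.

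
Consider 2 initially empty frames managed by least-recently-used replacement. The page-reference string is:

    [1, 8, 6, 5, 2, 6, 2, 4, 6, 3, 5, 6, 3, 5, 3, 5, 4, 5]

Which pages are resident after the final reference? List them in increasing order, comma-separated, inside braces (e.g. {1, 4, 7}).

1 → miss, frames (1)
8 → miss, frames (1 8)
6 → miss, evict 1, frames (8 6)
5 → miss, evict 8, frames (6 5)
2 → miss, evict 6, frames (5 2)
6 → miss, evict 5, frames (2 6)
2 → hit
4 → miss, evict 6, frames (2 4)
6 → miss, evict 2, frames (4 6)
3 → miss, evict 4, frames (6 3)
5 → miss, evict 6, frames (3 5)
6 → miss, evict 3, frames (5 6)
3 → miss, evict 5, frames (6 3)
5 → miss, evict 6, frames (3 5)
3 → hit
5 → hit
4 → miss, evict 3, frames (5 4)
5 → hit

{4, 5}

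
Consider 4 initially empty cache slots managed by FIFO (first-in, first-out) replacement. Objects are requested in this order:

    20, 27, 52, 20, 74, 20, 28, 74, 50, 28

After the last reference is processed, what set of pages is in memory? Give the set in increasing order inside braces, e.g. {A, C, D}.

{28, 50, 52, 74}

20: fault, frames [20]
27: fault, frames [20, 27]
52: fault, frames [20, 27, 52]
20: hit
74: fault, frames [20, 27, 52, 74]
20: hit
28: fault, evict 20, frames [27, 52, 74, 28]
74: hit
50: fault, evict 27, frames [52, 74, 28, 50]
28: hit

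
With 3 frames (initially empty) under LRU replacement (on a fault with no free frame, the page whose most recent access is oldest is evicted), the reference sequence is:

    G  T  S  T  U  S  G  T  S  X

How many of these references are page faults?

G: miss, frames {G}
T: miss, frames {G,T}
S: miss, frames {G,T,S}
T: hit
U: miss, evict G, frames {S,T,U}
S: hit
G: miss, evict T, frames {U,S,G}
T: miss, evict U, frames {S,G,T}
S: hit
X: miss, evict G, frames {T,S,X}
Page faults: 7.

7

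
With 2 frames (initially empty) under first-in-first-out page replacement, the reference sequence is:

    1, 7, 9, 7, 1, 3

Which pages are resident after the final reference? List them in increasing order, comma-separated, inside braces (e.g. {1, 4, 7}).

1: fault, frames {1}
7: fault, frames {1,7}
9: fault, evict 1, frames {7,9}
7: hit
1: fault, evict 7, frames {9,1}
3: fault, evict 9, frames {1,3}

{1, 3}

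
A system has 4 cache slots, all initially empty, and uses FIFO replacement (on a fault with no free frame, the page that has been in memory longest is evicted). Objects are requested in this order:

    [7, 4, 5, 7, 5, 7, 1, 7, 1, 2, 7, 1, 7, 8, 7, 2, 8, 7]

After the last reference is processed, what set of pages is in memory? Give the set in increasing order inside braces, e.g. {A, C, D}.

{1, 2, 7, 8}

7 -> fault, frames [7]
4 -> fault, frames [7, 4]
5 -> fault, frames [7, 4, 5]
7 -> hit
5 -> hit
7 -> hit
1 -> fault, frames [7, 4, 5, 1]
7 -> hit
1 -> hit
2 -> fault, evict 7, frames [4, 5, 1, 2]
7 -> fault, evict 4, frames [5, 1, 2, 7]
1 -> hit
7 -> hit
8 -> fault, evict 5, frames [1, 2, 7, 8]
7 -> hit
2 -> hit
8 -> hit
7 -> hit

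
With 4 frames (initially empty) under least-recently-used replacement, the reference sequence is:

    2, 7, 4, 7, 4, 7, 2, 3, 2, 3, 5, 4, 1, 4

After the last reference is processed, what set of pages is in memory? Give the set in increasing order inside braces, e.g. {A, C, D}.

{1, 3, 4, 5}

2 -> fault, frames {2}
7 -> fault, frames {2,7}
4 -> fault, frames {2,7,4}
7 -> hit
4 -> hit
7 -> hit
2 -> hit
3 -> fault, frames {4,7,2,3}
2 -> hit
3 -> hit
5 -> fault, evict 4, frames {7,2,3,5}
4 -> fault, evict 7, frames {2,3,5,4}
1 -> fault, evict 2, frames {3,5,4,1}
4 -> hit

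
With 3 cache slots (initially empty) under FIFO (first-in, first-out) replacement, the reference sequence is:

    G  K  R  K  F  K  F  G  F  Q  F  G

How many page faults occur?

G: miss, frames [G]
K: miss, frames [G, K]
R: miss, frames [G, K, R]
K: hit
F: miss, evict G, frames [K, R, F]
K: hit
F: hit
G: miss, evict K, frames [R, F, G]
F: hit
Q: miss, evict R, frames [F, G, Q]
F: hit
G: hit
Page faults: 6.

6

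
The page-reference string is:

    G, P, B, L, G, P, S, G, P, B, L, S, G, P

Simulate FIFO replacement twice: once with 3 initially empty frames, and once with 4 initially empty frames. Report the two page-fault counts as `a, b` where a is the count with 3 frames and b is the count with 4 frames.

11, 12

3 frames: F F F F F F F . . F F . F F → 11 faults.
4 frames: F F F F . . F F F F F F F F → 12 faults.
12 > 11: adding a frame increased faults — Belady's anomaly.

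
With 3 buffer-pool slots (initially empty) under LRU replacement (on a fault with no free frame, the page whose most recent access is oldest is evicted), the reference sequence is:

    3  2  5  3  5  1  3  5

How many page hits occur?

3 → fault, frames {3}
2 → fault, frames {3,2}
5 → fault, frames {3,2,5}
3 → hit
5 → hit
1 → fault, evict 2, frames {3,5,1}
3 → hit
5 → hit
Hits: 4.

4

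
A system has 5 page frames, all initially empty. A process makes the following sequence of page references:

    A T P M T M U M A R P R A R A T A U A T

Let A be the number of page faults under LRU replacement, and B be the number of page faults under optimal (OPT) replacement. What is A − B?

3

Under LRU: F F F F . . F . . F F . . . . F . F . . → 9 faults.
Under OPT: F F F F . . F . . F . . . . . . . . . . → 6 faults.
A − B = 9 − 6 = 3.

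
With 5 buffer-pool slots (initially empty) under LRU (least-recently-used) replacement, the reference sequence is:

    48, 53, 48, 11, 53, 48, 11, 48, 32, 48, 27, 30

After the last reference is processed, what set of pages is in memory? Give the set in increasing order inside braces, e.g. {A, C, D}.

48 -> fault, frames {48}
53 -> fault, frames {48,53}
48 -> hit
11 -> fault, frames {53,48,11}
53 -> hit
48 -> hit
11 -> hit
48 -> hit
32 -> fault, frames {53,11,48,32}
48 -> hit
27 -> fault, frames {53,11,32,48,27}
30 -> fault, evict 53, frames {11,32,48,27,30}

{11, 27, 30, 32, 48}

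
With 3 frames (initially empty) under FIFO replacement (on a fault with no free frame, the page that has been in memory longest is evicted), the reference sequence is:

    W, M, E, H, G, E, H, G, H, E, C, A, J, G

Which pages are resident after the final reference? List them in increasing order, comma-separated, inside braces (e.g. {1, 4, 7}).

W -> fault, frames {W}
M -> fault, frames {W,M}
E -> fault, frames {W,M,E}
H -> fault, evict W, frames {M,E,H}
G -> fault, evict M, frames {E,H,G}
E -> hit
H -> hit
G -> hit
H -> hit
E -> hit
C -> fault, evict E, frames {H,G,C}
A -> fault, evict H, frames {G,C,A}
J -> fault, evict G, frames {C,A,J}
G -> fault, evict C, frames {A,J,G}

{A, G, J}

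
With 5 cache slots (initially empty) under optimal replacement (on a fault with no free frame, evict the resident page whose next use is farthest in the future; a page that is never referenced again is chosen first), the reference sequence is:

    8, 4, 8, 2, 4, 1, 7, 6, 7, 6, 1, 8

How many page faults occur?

8 -> fault, frames (8)
4 -> fault, frames (8 4)
8 -> hit
2 -> fault, frames (8 4 2)
4 -> hit
1 -> fault, frames (8 4 2 1)
7 -> fault, frames (8 4 2 1 7)
6 -> fault, evict 2, frames (8 4 1 7 6)
7 -> hit
6 -> hit
1 -> hit
8 -> hit
Page faults: 6.

6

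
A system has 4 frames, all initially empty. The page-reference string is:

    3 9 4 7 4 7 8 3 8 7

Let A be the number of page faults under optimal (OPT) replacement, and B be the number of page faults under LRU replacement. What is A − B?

Under OPT: F F F F . . F . . . → 5 faults.
Under LRU: F F F F . . F F . . → 6 faults.
A − B = 5 − 6 = -1.

-1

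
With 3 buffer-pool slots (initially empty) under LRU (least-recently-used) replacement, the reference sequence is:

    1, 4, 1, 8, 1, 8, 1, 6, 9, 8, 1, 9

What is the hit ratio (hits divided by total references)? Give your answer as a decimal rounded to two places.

1: miss, frames (1)
4: miss, frames (1 4)
1: hit
8: miss, frames (4 1 8)
1: hit
8: hit
1: hit
6: miss, evict 4, frames (8 1 6)
9: miss, evict 8, frames (1 6 9)
8: miss, evict 1, frames (6 9 8)
1: miss, evict 6, frames (9 8 1)
9: hit
Hits: 5 of 12 references → 5/12 = 0.4167.

0.42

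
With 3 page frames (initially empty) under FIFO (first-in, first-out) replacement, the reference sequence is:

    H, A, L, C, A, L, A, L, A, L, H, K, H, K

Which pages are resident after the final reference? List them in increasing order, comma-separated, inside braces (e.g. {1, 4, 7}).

H → miss, frames {H}
A → miss, frames {H,A}
L → miss, frames {H,A,L}
C → miss, evict H, frames {A,L,C}
A → hit
L → hit
A → hit
L → hit
A → hit
L → hit
H → miss, evict A, frames {L,C,H}
K → miss, evict L, frames {C,H,K}
H → hit
K → hit

{C, H, K}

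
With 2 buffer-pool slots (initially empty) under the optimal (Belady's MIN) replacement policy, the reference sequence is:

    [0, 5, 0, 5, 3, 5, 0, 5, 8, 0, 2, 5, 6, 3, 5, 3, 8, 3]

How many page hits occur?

8

0 → fault, frames [0]
5 → fault, frames [0, 5]
0 → hit
5 → hit
3 → fault, evict 0, frames [5, 3]
5 → hit
0 → fault, evict 3, frames [5, 0]
5 → hit
8 → fault, evict 5, frames [0, 8]
0 → hit
2 → fault, evict 0, frames [8, 2]
5 → fault, evict 2, frames [8, 5]
6 → fault, evict 8, frames [5, 6]
3 → fault, evict 6, frames [5, 3]
5 → hit
3 → hit
8 → fault, evict 5, frames [3, 8]
3 → hit
Hits: 8.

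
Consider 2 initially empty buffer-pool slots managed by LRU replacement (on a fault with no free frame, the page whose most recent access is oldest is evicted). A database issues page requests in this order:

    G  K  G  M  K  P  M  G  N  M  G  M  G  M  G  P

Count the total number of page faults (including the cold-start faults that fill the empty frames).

11

G → miss, frames [G]
K → miss, frames [G, K]
G → hit
M → miss, evict K, frames [G, M]
K → miss, evict G, frames [M, K]
P → miss, evict M, frames [K, P]
M → miss, evict K, frames [P, M]
G → miss, evict P, frames [M, G]
N → miss, evict M, frames [G, N]
M → miss, evict G, frames [N, M]
G → miss, evict N, frames [M, G]
M → hit
G → hit
M → hit
G → hit
P → miss, evict M, frames [G, P]
Page faults: 11.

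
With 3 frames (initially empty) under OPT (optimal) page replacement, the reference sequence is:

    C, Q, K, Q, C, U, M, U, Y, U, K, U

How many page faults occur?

6

C -> fault, frames {C}
Q -> fault, frames {C,Q}
K -> fault, frames {C,Q,K}
Q -> hit
C -> hit
U -> fault, evict Q, frames {C,K,U}
M -> fault, evict C, frames {K,U,M}
U -> hit
Y -> fault, evict M, frames {K,U,Y}
U -> hit
K -> hit
U -> hit
Page faults: 6.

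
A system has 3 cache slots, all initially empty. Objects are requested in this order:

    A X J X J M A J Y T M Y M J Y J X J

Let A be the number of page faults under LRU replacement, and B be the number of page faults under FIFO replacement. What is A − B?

Under LRU: F F F . . F F . F F F . . F . . F . → 10 faults.
Under FIFO: F F F . . F F . F F F . . F F . F . → 11 faults.
A − B = 10 − 11 = -1.

-1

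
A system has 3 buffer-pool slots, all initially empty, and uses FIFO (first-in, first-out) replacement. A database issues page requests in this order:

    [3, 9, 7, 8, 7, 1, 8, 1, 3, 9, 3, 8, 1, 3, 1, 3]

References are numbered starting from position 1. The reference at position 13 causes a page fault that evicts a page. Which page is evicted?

pos 1: 3: miss, frames {3}
pos 2: 9: miss, frames {3,9}
pos 3: 7: miss, frames {3,9,7}
pos 4: 8: miss, evict 3, frames {9,7,8}
pos 5: 7: hit
pos 6: 1: miss, evict 9, frames {7,8,1}
pos 7: 8: hit
pos 8: 1: hit
pos 9: 3: miss, evict 7, frames {8,1,3}
pos 10: 9: miss, evict 8, frames {1,3,9}
pos 11: 3: hit
pos 12: 8: miss, evict 1, frames {3,9,8}
pos 13: 1: miss, evict 3, frames {9,8,1}
At position 13, page 3 is evicted.

3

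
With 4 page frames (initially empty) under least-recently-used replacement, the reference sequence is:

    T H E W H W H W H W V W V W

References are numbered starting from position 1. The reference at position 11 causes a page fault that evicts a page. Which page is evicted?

T

pos 1: T: fault, frames (T)
pos 2: H: fault, frames (T H)
pos 3: E: fault, frames (T H E)
pos 4: W: fault, frames (T H E W)
pos 5: H: hit
pos 6: W: hit
pos 7: H: hit
pos 8: W: hit
pos 9: H: hit
pos 10: W: hit
pos 11: V: fault, evict T, frames (E H W V)
At position 11, page T is evicted.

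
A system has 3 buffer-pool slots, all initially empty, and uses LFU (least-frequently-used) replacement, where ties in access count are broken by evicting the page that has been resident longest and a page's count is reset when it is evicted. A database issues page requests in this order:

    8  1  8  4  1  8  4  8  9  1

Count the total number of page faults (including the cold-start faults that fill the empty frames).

8 -> fault, frames (8)
1 -> fault, frames (8 1)
8 -> hit
4 -> fault, frames (8 1 4)
1 -> hit
8 -> hit
4 -> hit
8 -> hit
9 -> fault, evict 1, frames (8 4 9)
1 -> fault, evict 9, frames (8 4 1)
Page faults: 5.

5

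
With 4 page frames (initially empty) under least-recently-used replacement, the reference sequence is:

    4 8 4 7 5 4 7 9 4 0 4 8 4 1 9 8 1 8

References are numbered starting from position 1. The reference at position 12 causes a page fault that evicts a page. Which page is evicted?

pos 1: 4 -> miss, frames [4]
pos 2: 8 -> miss, frames [4, 8]
pos 3: 4 -> hit
pos 4: 7 -> miss, frames [8, 4, 7]
pos 5: 5 -> miss, frames [8, 4, 7, 5]
pos 6: 4 -> hit
pos 7: 7 -> hit
pos 8: 9 -> miss, evict 8, frames [5, 4, 7, 9]
pos 9: 4 -> hit
pos 10: 0 -> miss, evict 5, frames [7, 9, 4, 0]
pos 11: 4 -> hit
pos 12: 8 -> miss, evict 7, frames [9, 0, 4, 8]
At position 12, page 7 is evicted.

7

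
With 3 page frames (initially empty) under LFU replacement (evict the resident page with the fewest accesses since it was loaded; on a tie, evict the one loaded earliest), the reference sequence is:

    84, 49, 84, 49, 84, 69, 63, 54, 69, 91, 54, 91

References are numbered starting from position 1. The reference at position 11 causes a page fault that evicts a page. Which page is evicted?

91

pos 1: 84 -> fault, frames [84]
pos 2: 49 -> fault, frames [84, 49]
pos 3: 84 -> hit
pos 4: 49 -> hit
pos 5: 84 -> hit
pos 6: 69 -> fault, frames [84, 49, 69]
pos 7: 63 -> fault, evict 69, frames [84, 49, 63]
pos 8: 54 -> fault, evict 63, frames [84, 49, 54]
pos 9: 69 -> fault, evict 54, frames [84, 49, 69]
pos 10: 91 -> fault, evict 69, frames [84, 49, 91]
pos 11: 54 -> fault, evict 91, frames [84, 49, 54]
At position 11, page 91 is evicted.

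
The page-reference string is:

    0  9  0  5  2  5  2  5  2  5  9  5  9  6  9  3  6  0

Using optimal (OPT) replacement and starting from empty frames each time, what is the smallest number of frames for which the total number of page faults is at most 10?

f=1: 18 faults
f=2: 8 faults
f=3: 7 faults
f=4: 6 faults
f=5: 6 faults
f=6: 6 faults
Smallest f with faults ≤ 10 is 2.

2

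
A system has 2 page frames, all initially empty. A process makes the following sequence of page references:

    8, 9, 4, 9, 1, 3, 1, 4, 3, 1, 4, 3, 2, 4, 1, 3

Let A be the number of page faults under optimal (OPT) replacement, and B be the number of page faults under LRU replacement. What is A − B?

-3

Under OPT: F F F . F F . F . F . F F . F F → 11 faults.
Under LRU: F F F . F F . F F F F F F F F F → 14 faults.
A − B = 11 − 14 = -3.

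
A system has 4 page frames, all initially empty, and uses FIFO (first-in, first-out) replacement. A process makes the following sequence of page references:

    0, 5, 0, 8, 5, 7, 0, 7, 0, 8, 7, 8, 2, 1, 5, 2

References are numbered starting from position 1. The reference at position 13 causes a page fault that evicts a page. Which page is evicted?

pos 1: 0: miss, frames (0)
pos 2: 5: miss, frames (0 5)
pos 3: 0: hit
pos 4: 8: miss, frames (0 5 8)
pos 5: 5: hit
pos 6: 7: miss, frames (0 5 8 7)
pos 7: 0: hit
pos 8: 7: hit
pos 9: 0: hit
pos 10: 8: hit
pos 11: 7: hit
pos 12: 8: hit
pos 13: 2: miss, evict 0, frames (5 8 7 2)
At position 13, page 0 is evicted.

0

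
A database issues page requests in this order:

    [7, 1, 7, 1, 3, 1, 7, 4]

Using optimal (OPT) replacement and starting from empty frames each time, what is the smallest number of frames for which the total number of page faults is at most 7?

2

f=1: 8 faults
f=2: 5 faults
f=3: 4 faults
f=4: 4 faults
Smallest f with faults ≤ 7 is 2.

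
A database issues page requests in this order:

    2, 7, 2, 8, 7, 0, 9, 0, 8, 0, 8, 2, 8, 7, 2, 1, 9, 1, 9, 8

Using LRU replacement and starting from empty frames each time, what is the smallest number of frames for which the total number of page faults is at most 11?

f=1: 20 faults
f=2: 13 faults
f=3: 11 faults
f=4: 10 faults
f=5: 7 faults
f=6: 6 faults
Smallest f with faults ≤ 11 is 3.

3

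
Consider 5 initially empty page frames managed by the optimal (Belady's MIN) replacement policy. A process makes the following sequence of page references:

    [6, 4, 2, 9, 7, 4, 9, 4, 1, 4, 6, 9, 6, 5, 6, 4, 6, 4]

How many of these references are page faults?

7

6 → fault, frames (6)
4 → fault, frames (6 4)
2 → fault, frames (6 4 2)
9 → fault, frames (6 4 2 9)
7 → fault, frames (6 4 2 9 7)
4 → hit
9 → hit
4 → hit
1 → fault, evict 7, frames (6 4 2 9 1)
4 → hit
6 → hit
9 → hit
6 → hit
5 → fault, evict 1, frames (6 4 2 9 5)
6 → hit
4 → hit
6 → hit
4 → hit
Page faults: 7.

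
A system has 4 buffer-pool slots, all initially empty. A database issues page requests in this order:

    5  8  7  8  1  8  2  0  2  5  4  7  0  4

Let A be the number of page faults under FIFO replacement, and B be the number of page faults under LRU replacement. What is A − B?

Under FIFO: F F F . F . F F . F F F . . → 9 faults.
Under LRU: F F F . F . F F . F F F F . → 10 faults.
A − B = 9 − 10 = -1.

-1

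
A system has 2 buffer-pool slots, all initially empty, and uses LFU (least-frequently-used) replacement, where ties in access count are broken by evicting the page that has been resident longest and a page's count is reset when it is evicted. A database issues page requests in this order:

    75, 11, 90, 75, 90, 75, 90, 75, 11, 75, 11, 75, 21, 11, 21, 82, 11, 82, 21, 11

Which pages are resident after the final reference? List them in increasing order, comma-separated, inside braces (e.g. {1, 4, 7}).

{11, 75}

75 -> fault, frames [75]
11 -> fault, frames [75, 11]
90 -> fault, evict 75, frames [11, 90]
75 -> fault, evict 11, frames [90, 75]
90 -> hit
75 -> hit
90 -> hit
75 -> hit
11 -> fault, evict 90, frames [75, 11]
75 -> hit
11 -> hit
75 -> hit
21 -> fault, evict 11, frames [75, 21]
11 -> fault, evict 21, frames [75, 11]
21 -> fault, evict 11, frames [75, 21]
82 -> fault, evict 21, frames [75, 82]
11 -> fault, evict 82, frames [75, 11]
82 -> fault, evict 11, frames [75, 82]
21 -> fault, evict 82, frames [75, 21]
11 -> fault, evict 21, frames [75, 11]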